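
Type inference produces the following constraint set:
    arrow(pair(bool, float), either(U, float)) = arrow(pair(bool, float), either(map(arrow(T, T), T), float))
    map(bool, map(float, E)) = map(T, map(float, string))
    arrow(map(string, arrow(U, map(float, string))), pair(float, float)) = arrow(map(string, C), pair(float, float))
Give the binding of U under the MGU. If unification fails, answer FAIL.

Decompose arrow/2: pair(bool, float) = pair(bool, float),  either(U, float) = either(map(arrow(T, T), T), float).
Delete trivial equation pair(bool, float) = pair(bool, float).
Decompose either/2: U = map(arrow(T, T), T),  float = float.
Bind U := map(arrow(T, T), T); substituting into the one remaining equation that mentions U gives: arrow(map(string, arrow(map(arrow(T, T), T), map(float, string))), pair(float, float)) = arrow(map(string, C), pair(float, float)).
Delete trivial equation float = float.
Decompose map/2: bool = T,  map(float, E) = map(float, string).
Bind T := bool; substituting into the one remaining equation that mentions T gives: arrow(map(string, arrow(map(arrow(bool, bool), bool), map(float, string))), pair(float, float)) = arrow(map(string, C), pair(float, float)). Substituting into the earlier binding gives U := map(arrow(bool, bool), bool).
Decompose map/2: float = float,  E = string.
Delete trivial equation float = float.
Bind E := string; no other remaining equation mentions E.
Decompose arrow/2: map(string, arrow(map(arrow(bool, bool), bool), map(float, string))) = map(string, C),  pair(float, float) = pair(float, float).
Decompose map/2: string = string,  arrow(map(arrow(bool, bool), bool), map(float, string)) = C.
Delete trivial equation string = string.
Bind C := arrow(map(arrow(bool, bool), bool), map(float, string)); no other remaining equation mentions C.
Delete trivial equation pair(float, float) = pair(float, float).
MGU = { U -> map(arrow(bool, bool), bool), T -> bool, E -> string, C -> arrow(map(arrow(bool, bool), bool), map(float, string)) }, so U -> map(arrow(bool, bool), bool).

map(arrow(bool, bool), bool)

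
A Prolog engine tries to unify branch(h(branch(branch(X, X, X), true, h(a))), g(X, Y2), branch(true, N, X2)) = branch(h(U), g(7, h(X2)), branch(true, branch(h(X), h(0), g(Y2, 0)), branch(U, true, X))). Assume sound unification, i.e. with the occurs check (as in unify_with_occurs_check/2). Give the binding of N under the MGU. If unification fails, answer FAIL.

Decompose branch/3: h(branch(branch(X, X, X), true, h(a))) = h(U),  g(X, Y2) = g(7, h(X2)),  branch(true, N, X2) = branch(true, branch(h(X), h(0), g(Y2, 0)), branch(U, true, X)).
Decompose h/1: branch(branch(X, X, X), true, h(a)) = U.
Bind U := branch(branch(X, X, X), true, h(a)); substituting into the one remaining equation that mentions U gives: branch(true, N, X2) = branch(true, branch(h(X), h(0), g(Y2, 0)), branch(branch(branch(X, X, X), true, h(a)), true, X)).
Decompose g/2: X = 7,  Y2 = h(X2).
Bind X := 7; substituting into the one remaining equation that mentions X gives: branch(true, N, X2) = branch(true, branch(h(7), h(0), g(Y2, 0)), branch(branch(branch(7, 7, 7), true, h(a)), true, 7)). Substituting into the earlier binding gives U := branch(branch(7, 7, 7), true, h(a)).
Bind Y2 := h(X2); substituting into the remaining equation gives: branch(true, N, X2) = branch(true, branch(h(7), h(0), g(h(X2), 0)), branch(branch(branch(7, 7, 7), true, h(a)), true, 7)).
Decompose branch/3: true = true,  N = branch(h(7), h(0), g(h(X2), 0)),  X2 = branch(branch(branch(7, 7, 7), true, h(a)), true, 7).
Delete trivial equation true = true.
Bind N := branch(h(7), h(0), g(h(X2), 0)); no other remaining equation mentions N.
Bind X2 := branch(branch(branch(7, 7, 7), true, h(a)), true, 7). Substituting into the earlier bindings gives Y2 := h(branch(branch(branch(7, 7, 7), true, h(a)), true, 7)), N := branch(h(7), h(0), g(h(branch(branch(branch(7, 7, 7), true, h(a)), true, 7)), 0)).
MGU = { U ↦ branch(branch(7, 7, 7), true, h(a)), X ↦ 7, Y2 ↦ h(branch(branch(branch(7, 7, 7), true, h(a)), true, 7)), N ↦ branch(h(7), h(0), g(h(branch(branch(branch(7, 7, 7), true, h(a)), true, 7)), 0)), X2 ↦ branch(branch(branch(7, 7, 7), true, h(a)), true, 7) }, so N ↦ branch(h(7), h(0), g(h(branch(branch(branch(7, 7, 7), true, h(a)), true, 7)), 0)).

branch(h(7), h(0), g(h(branch(branch(branch(7, 7, 7), true, h(a)), true, 7)), 0))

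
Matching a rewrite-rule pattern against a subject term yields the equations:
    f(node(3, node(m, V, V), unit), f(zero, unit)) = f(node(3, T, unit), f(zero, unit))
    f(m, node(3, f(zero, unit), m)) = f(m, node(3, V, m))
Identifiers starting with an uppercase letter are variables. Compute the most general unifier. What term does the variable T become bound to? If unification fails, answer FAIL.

node(m, f(zero, unit), f(zero, unit))

Decompose f/2: node(3, node(m, V, V), unit) = node(3, T, unit),  f(zero, unit) = f(zero, unit).
Decompose node/3: 3 = 3,  node(m, V, V) = T,  unit = unit.
Delete trivial equation 3 = 3.
Bind T := node(m, V, V); no other remaining equation mentions T.
Delete trivial equation unit = unit.
Delete trivial equation f(zero, unit) = f(zero, unit).
Decompose f/2: m = m,  node(3, f(zero, unit), m) = node(3, V, m).
Delete trivial equation m = m.
Decompose node/3: 3 = 3,  f(zero, unit) = V,  m = m.
Delete trivial equation 3 = 3.
Bind V := f(zero, unit); no other remaining equation mentions V. Substituting into the earlier binding gives T := node(m, f(zero, unit), f(zero, unit)).
Delete trivial equation m = m.
MGU = { T -> node(m, f(zero, unit), f(zero, unit)), V -> f(zero, unit) }, so T -> node(m, f(zero, unit), f(zero, unit)).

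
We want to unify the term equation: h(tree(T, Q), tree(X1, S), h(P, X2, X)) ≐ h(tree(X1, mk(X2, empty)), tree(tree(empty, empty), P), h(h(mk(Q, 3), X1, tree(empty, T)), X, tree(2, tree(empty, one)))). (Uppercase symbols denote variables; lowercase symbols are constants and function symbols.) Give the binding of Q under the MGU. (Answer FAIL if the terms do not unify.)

mk(tree(2, tree(empty, one)), empty)

Decompose h/3: tree(T, Q) ≐ tree(X1, mk(X2, empty)),  tree(X1, S) ≐ tree(tree(empty, empty), P),  h(P, X2, X) ≐ h(h(mk(Q, 3), X1, tree(empty, T)), X, tree(2, tree(empty, one))).
Decompose tree/2: T ≐ X1,  Q ≐ mk(X2, empty).
Bind T := X1; substituting into the one remaining equation that mentions T gives: h(P, X2, X) ≐ h(h(mk(Q, 3), X1, tree(empty, X1)), X, tree(2, tree(empty, one))).
Bind Q := mk(X2, empty); substituting into the one remaining equation that mentions Q gives: h(P, X2, X) ≐ h(h(mk(mk(X2, empty), 3), X1, tree(empty, X1)), X, tree(2, tree(empty, one))).
Decompose tree/2: X1 ≐ tree(empty, empty),  S ≐ P.
Bind X1 := tree(empty, empty); substituting into the one remaining equation that mentions X1 gives: h(P, X2, X) ≐ h(h(mk(mk(X2, empty), 3), tree(empty, empty), tree(empty, tree(empty, empty))), X, tree(2, tree(empty, one))). Substituting into the earlier binding gives T := tree(empty, empty).
Bind S := P; no other remaining equation mentions S.
Decompose h/3: P ≐ h(mk(mk(X2, empty), 3), tree(empty, empty), tree(empty, tree(empty, empty))),  X2 ≐ X,  X ≐ tree(2, tree(empty, one)).
Bind P := h(mk(mk(X2, empty), 3), tree(empty, empty), tree(empty, tree(empty, empty))); no other remaining equation mentions P. Substituting into the earlier binding gives S := h(mk(mk(X2, empty), 3), tree(empty, empty), tree(empty, tree(empty, empty))).
Bind X2 := X; no other remaining equation mentions X2. Substituting into the earlier bindings gives Q := mk(X, empty), S := h(mk(mk(X, empty), 3), tree(empty, empty), tree(empty, tree(empty, empty))), P := h(mk(mk(X, empty), 3), tree(empty, empty), tree(empty, tree(empty, empty))).
Bind X := tree(2, tree(empty, one)). Substituting into the earlier bindings gives Q := mk(tree(2, tree(empty, one)), empty), S := h(mk(mk(tree(2, tree(empty, one)), empty), 3), tree(empty, empty), tree(empty, tree(empty, empty))), P := h(mk(mk(tree(2, tree(empty, one)), empty), 3), tree(empty, empty), tree(empty, tree(empty, empty))), X2 := tree(2, tree(empty, one)).
MGU = { T := tree(empty, empty), Q := mk(tree(2, tree(empty, one)), empty), X1 := tree(empty, empty), S := h(mk(mk(tree(2, tree(empty, one)), empty), 3), tree(empty, empty), tree(empty, tree(empty, empty))), P := h(mk(mk(tree(2, tree(empty, one)), empty), 3), tree(empty, empty), tree(empty, tree(empty, empty))), X2 := tree(2, tree(empty, one)), X := tree(2, tree(empty, one)) }, so Q := mk(tree(2, tree(empty, one)), empty).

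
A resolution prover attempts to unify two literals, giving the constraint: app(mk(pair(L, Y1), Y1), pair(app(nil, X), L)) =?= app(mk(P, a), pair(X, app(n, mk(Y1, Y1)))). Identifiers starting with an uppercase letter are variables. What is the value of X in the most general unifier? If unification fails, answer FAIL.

Decompose app/2: mk(pair(L, Y1), Y1) =?= mk(P, a),  pair(app(nil, X), L) =?= pair(X, app(n, mk(Y1, Y1))).
Decompose mk/2: pair(L, Y1) =?= P,  Y1 =?= a.
Bind P := pair(L, Y1); no other remaining equation mentions P.
Bind Y1 := a; substituting into the remaining equation gives: pair(app(nil, X), L) =?= pair(X, app(n, mk(a, a))). Substituting into the earlier binding gives P := pair(L, a).
Decompose pair/2: app(nil, X) =?= X,  L =?= app(n, mk(a, a)).
Occurs check fails: X occurs in app(nil, X); the equation X =?= app(nil, X) has no finite solution.

FAIL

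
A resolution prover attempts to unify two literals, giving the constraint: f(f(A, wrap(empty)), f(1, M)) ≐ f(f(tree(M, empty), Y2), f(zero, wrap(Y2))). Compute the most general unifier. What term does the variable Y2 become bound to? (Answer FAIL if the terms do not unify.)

FAIL

Decompose f/2: f(A, wrap(empty)) ≐ f(tree(M, empty), Y2),  f(1, M) ≐ f(zero, wrap(Y2)).
Decompose f/2: A ≐ tree(M, empty),  wrap(empty) ≐ Y2.
Bind A := tree(M, empty); no other remaining equation mentions A.
Bind Y2 := wrap(empty); substituting into the remaining equation gives: f(1, M) ≐ f(zero, wrap(wrap(empty))).
Decompose f/2: 1 ≐ zero,  M ≐ wrap(wrap(empty)).
Clash: constants 1 and zero differ; no unifier exists.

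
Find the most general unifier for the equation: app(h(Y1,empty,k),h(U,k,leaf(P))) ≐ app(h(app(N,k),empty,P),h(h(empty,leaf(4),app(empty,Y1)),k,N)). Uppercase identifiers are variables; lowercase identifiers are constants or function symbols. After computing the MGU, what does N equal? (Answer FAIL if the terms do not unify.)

Decompose app/2: h(Y1,empty,k) ≐ h(app(N,k),empty,P),  h(U,k,leaf(P)) ≐ h(h(empty,leaf(4),app(empty,Y1)),k,N).
Decompose h/3: Y1 ≐ app(N,k),  empty ≐ empty,  k ≐ P.
Bind Y1 := app(N,k); substituting into the one remaining equation that mentions Y1 gives: h(U,k,leaf(P)) ≐ h(h(empty,leaf(4),app(empty,app(N,k))),k,N).
Delete trivial equation empty ≐ empty.
Bind P := k; substituting into the remaining equation gives: h(U,k,leaf(k)) ≐ h(h(empty,leaf(4),app(empty,app(N,k))),k,N).
Decompose h/3: U ≐ h(empty,leaf(4),app(empty,app(N,k))),  k ≐ k,  leaf(k) ≐ N.
Bind U := h(empty,leaf(4),app(empty,app(N,k))); no other remaining equation mentions U.
Delete trivial equation k ≐ k.
Bind N := leaf(k). Substituting into the earlier bindings gives Y1 := app(leaf(k),k), U := h(empty,leaf(4),app(empty,app(leaf(k),k))).
MGU = { Y1 ↦ app(leaf(k),k), P ↦ k, U ↦ h(empty,leaf(4),app(empty,app(leaf(k),k))), N ↦ leaf(k) }, so N ↦ leaf(k).

leaf(k)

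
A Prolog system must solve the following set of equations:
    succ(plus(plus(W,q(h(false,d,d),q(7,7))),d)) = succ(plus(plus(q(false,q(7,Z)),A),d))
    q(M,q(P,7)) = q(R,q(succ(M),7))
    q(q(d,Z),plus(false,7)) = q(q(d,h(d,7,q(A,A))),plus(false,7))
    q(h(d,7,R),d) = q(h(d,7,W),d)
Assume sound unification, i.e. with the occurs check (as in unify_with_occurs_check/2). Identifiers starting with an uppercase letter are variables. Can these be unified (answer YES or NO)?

Decompose succ/1: plus(plus(W,q(h(false,d,d),q(7,7))),d) = plus(plus(q(false,q(7,Z)),A),d).
Decompose plus/2: plus(W,q(h(false,d,d),q(7,7))) = plus(q(false,q(7,Z)),A),  d = d.
Decompose plus/2: W = q(false,q(7,Z)),  q(h(false,d,d),q(7,7)) = A.
Bind W := q(false,q(7,Z)); substituting into the one remaining equation that mentions W gives: q(h(d,7,R),d) = q(h(d,7,q(false,q(7,Z))),d).
Bind A := q(h(false,d,d),q(7,7)); substituting into the one remaining equation that mentions A gives: q(q(d,Z),plus(false,7)) = q(q(d,h(d,7,q(q(h(false,d,d),q(7,7)),q(h(false,d,d),q(7,7))))),plus(false,7)).
Delete trivial equation d = d.
Decompose q/2: M = R,  q(P,7) = q(succ(M),7).
Bind M := R; substituting into the one remaining equation that mentions M gives: q(P,7) = q(succ(R),7).
Decompose q/2: P = succ(R),  7 = 7.
Bind P := succ(R); no other remaining equation mentions P.
Delete trivial equation 7 = 7.
Decompose q/2: q(d,Z) = q(d,h(d,7,q(q(h(false,d,d),q(7,7)),q(h(false,d,d),q(7,7))))),  plus(false,7) = plus(false,7).
Decompose q/2: d = d,  Z = h(d,7,q(q(h(false,d,d),q(7,7)),q(h(false,d,d),q(7,7)))).
Delete trivial equation d = d.
Bind Z := h(d,7,q(q(h(false,d,d),q(7,7)),q(h(false,d,d),q(7,7)))); substituting into the one remaining equation that mentions Z gives: q(h(d,7,R),d) = q(h(d,7,q(false,q(7,h(d,7,q(q(h(false,d,d),q(7,7)),q(h(false,d,d),q(7,7))))))),d). Substituting into the earlier binding gives W := q(false,q(7,h(d,7,q(q(h(false,d,d),q(7,7)),q(h(false,d,d),q(7,7)))))).
Delete trivial equation plus(false,7) = plus(false,7).
Decompose q/2: h(d,7,R) = h(d,7,q(false,q(7,h(d,7,q(q(h(false,d,d),q(7,7)),q(h(false,d,d),q(7,7))))))),  d = d.
Decompose h/3: d = d,  7 = 7,  R = q(false,q(7,h(d,7,q(q(h(false,d,d),q(7,7)),q(h(false,d,d),q(7,7)))))).
Delete trivial equation d = d.
Delete trivial equation 7 = 7.
Bind R := q(false,q(7,h(d,7,q(q(h(false,d,d),q(7,7)),q(h(false,d,d),q(7,7)))))); no other remaining equation mentions R. Substituting into the earlier bindings gives M := q(false,q(7,h(d,7,q(q(h(false,d,d),q(7,7)),q(h(false,d,d),q(7,7)))))), P := succ(q(false,q(7,h(d,7,q(q(h(false,d,d),q(7,7)),q(h(false,d,d),q(7,7))))))).
Delete trivial equation d = d.
No equations remain and no clash or occurs-check failure arose, so a unifier exists.

YES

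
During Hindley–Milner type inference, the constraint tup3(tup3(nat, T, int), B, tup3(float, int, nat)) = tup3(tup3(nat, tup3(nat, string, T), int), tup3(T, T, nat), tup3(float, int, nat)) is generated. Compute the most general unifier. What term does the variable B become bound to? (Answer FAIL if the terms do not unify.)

Decompose tup3/3: tup3(nat, T, int) = tup3(nat, tup3(nat, string, T), int),  B = tup3(T, T, nat),  tup3(float, int, nat) = tup3(float, int, nat).
Decompose tup3/3: nat = nat,  T = tup3(nat, string, T),  int = int.
Delete trivial equation nat = nat.
Occurs check fails: T occurs in tup3(nat, string, T); the equation T = tup3(nat, string, T) has no finite solution.

FAIL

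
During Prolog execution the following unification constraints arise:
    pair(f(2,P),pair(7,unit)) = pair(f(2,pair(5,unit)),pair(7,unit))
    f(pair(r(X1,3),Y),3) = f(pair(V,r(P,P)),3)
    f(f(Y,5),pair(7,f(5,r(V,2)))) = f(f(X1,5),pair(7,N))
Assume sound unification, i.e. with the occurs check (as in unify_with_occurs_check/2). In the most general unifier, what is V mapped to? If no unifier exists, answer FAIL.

Decompose pair/2: f(2,P) = f(2,pair(5,unit)),  pair(7,unit) = pair(7,unit).
Decompose f/2: 2 = 2,  P = pair(5,unit).
Delete trivial equation 2 = 2.
Bind P := pair(5,unit); substituting into the one remaining equation that mentions P gives: f(pair(r(X1,3),Y),3) = f(pair(V,r(pair(5,unit),pair(5,unit))),3).
Delete trivial equation pair(7,unit) = pair(7,unit).
Decompose f/2: pair(r(X1,3),Y) = pair(V,r(pair(5,unit),pair(5,unit))),  3 = 3.
Decompose pair/2: r(X1,3) = V,  Y = r(pair(5,unit),pair(5,unit)).
Bind V := r(X1,3); substituting into the one remaining equation that mentions V gives: f(f(Y,5),pair(7,f(5,r(r(X1,3),2)))) = f(f(X1,5),pair(7,N)).
Bind Y := r(pair(5,unit),pair(5,unit)); substituting into the one remaining equation that mentions Y gives: f(f(r(pair(5,unit),pair(5,unit)),5),pair(7,f(5,r(r(X1,3),2)))) = f(f(X1,5),pair(7,N)).
Delete trivial equation 3 = 3.
Decompose f/2: f(r(pair(5,unit),pair(5,unit)),5) = f(X1,5),  pair(7,f(5,r(r(X1,3),2))) = pair(7,N).
Decompose f/2: r(pair(5,unit),pair(5,unit)) = X1,  5 = 5.
Bind X1 := r(pair(5,unit),pair(5,unit)); substituting into the one remaining equation that mentions X1 gives: pair(7,f(5,r(r(r(pair(5,unit),pair(5,unit)),3),2))) = pair(7,N). Substituting into the earlier binding gives V := r(r(pair(5,unit),pair(5,unit)),3).
Delete trivial equation 5 = 5.
Decompose pair/2: 7 = 7,  f(5,r(r(r(pair(5,unit),pair(5,unit)),3),2)) = N.
Delete trivial equation 7 = 7.
Bind N := f(5,r(r(r(pair(5,unit),pair(5,unit)),3),2)).
MGU = { P -> pair(5,unit), V -> r(r(pair(5,unit),pair(5,unit)),3), Y -> r(pair(5,unit),pair(5,unit)), X1 -> r(pair(5,unit),pair(5,unit)), N -> f(5,r(r(r(pair(5,unit),pair(5,unit)),3),2)) }, so V -> r(r(pair(5,unit),pair(5,unit)),3).

r(r(pair(5,unit),pair(5,unit)),3)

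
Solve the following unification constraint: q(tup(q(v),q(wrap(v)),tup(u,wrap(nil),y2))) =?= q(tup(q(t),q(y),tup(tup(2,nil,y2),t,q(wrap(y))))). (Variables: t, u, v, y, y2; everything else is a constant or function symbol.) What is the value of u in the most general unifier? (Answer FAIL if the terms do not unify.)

Decompose q/1: tup(q(v),q(wrap(v)),tup(u,wrap(nil),y2)) =?= tup(q(t),q(y),tup(tup(2,nil,y2),t,q(wrap(y)))).
Decompose tup/3: q(v) =?= q(t),  q(wrap(v)) =?= q(y),  tup(u,wrap(nil),y2) =?= tup(tup(2,nil,y2),t,q(wrap(y))).
Decompose q/1: v =?= t.
Bind v := t; substituting into the one remaining equation that mentions v gives: q(wrap(t)) =?= q(y).
Decompose q/1: wrap(t) =?= y.
Bind y := wrap(t); substituting into the remaining equation gives: tup(u,wrap(nil),y2) =?= tup(tup(2,nil,y2),t,q(wrap(wrap(t)))).
Decompose tup/3: u =?= tup(2,nil,y2),  wrap(nil) =?= t,  y2 =?= q(wrap(wrap(t))).
Bind u := tup(2,nil,y2); no other remaining equation mentions u.
Bind t := wrap(nil); substituting into the remaining equation gives: y2 =?= q(wrap(wrap(wrap(nil)))). Substituting into the earlier bindings gives v := wrap(nil), y := wrap(wrap(nil)).
Bind y2 := q(wrap(wrap(wrap(nil)))). Substituting into the earlier binding gives u := tup(2,nil,q(wrap(wrap(wrap(nil))))).
MGU = { v := wrap(nil), y := wrap(wrap(nil)), u := tup(2,nil,q(wrap(wrap(wrap(nil))))), t := wrap(nil), y2 := q(wrap(wrap(wrap(nil)))) }, so u := tup(2,nil,q(wrap(wrap(wrap(nil))))).

tup(2,nil,q(wrap(wrap(wrap(nil)))))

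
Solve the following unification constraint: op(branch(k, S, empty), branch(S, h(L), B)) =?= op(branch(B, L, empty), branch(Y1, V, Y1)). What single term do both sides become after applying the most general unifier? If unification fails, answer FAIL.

op(branch(k, k, empty), branch(k, h(k), k))

Decompose op/2: branch(k, S, empty) =?= branch(B, L, empty),  branch(S, h(L), B) =?= branch(Y1, V, Y1).
Decompose branch/3: k =?= B,  S =?= L,  empty =?= empty.
Bind B := k; substituting into the one remaining equation that mentions B gives: branch(S, h(L), k) =?= branch(Y1, V, Y1).
Bind S := L; substituting into the one remaining equation that mentions S gives: branch(L, h(L), k) =?= branch(Y1, V, Y1).
Delete trivial equation empty =?= empty.
Decompose branch/3: L =?= Y1,  h(L) =?= V,  k =?= Y1.
Bind L := Y1; substituting into the one remaining equation that mentions L gives: h(Y1) =?= V. Substituting into the earlier binding gives S := Y1.
Bind V := h(Y1); no other remaining equation mentions V.
Bind Y1 := k. Substituting into the earlier bindings gives S := k, L := k, V := h(k).
Applying the MGU to either side gives op(branch(k, k, empty), branch(k, h(k), k)).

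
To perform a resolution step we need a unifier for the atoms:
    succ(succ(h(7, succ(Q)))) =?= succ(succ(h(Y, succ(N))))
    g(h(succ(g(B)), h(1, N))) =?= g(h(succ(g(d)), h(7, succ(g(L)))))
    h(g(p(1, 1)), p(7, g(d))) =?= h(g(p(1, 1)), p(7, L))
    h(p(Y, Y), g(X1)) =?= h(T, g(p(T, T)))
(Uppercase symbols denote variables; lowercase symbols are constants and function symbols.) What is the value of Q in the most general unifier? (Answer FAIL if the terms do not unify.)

FAIL

Decompose succ/1: succ(h(7, succ(Q))) =?= succ(h(Y, succ(N))).
Decompose succ/1: h(7, succ(Q)) =?= h(Y, succ(N)).
Decompose h/2: 7 =?= Y,  succ(Q) =?= succ(N).
Bind Y := 7; substituting into the one remaining equation that mentions Y gives: h(p(7, 7), g(X1)) =?= h(T, g(p(T, T))).
Decompose succ/1: Q =?= N.
Bind Q := N; no other remaining equation mentions Q.
Decompose g/1: h(succ(g(B)), h(1, N)) =?= h(succ(g(d)), h(7, succ(g(L)))).
Decompose h/2: succ(g(B)) =?= succ(g(d)),  h(1, N) =?= h(7, succ(g(L))).
Decompose succ/1: g(B) =?= g(d).
Decompose g/1: B =?= d.
Bind B := d; no other remaining equation mentions B.
Decompose h/2: 1 =?= 7,  N =?= succ(g(L)).
Clash: constants 1 and 7 differ; no unifier exists.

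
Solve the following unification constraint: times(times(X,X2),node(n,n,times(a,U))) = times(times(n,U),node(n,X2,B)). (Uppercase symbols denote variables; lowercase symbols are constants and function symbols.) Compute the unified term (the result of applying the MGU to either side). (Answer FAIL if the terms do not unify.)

Decompose times/2: times(X,X2) = times(n,U),  node(n,n,times(a,U)) = node(n,X2,B).
Decompose times/2: X = n,  X2 = U.
Bind X := n; no other remaining equation mentions X.
Bind X2 := U; substituting into the remaining equation gives: node(n,n,times(a,U)) = node(n,U,B).
Decompose node/3: n = n,  n = U,  times(a,U) = B.
Delete trivial equation n = n.
Bind U := n; substituting into the remaining equation gives: times(a,n) = B. Substituting into the earlier binding gives X2 := n.
Bind B := times(a,n).
Applying the MGU to either side gives times(times(n,n),node(n,n,times(a,n))).

times(times(n,n),node(n,n,times(a,n)))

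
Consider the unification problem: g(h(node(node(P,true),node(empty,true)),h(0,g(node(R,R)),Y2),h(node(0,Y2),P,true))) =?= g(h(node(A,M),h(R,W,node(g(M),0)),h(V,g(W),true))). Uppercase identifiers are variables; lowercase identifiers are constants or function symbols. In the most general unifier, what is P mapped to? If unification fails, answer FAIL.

Decompose g/1: h(node(node(P,true),node(empty,true)),h(0,g(node(R,R)),Y2),h(node(0,Y2),P,true)) =?= h(node(A,M),h(R,W,node(g(M),0)),h(V,g(W),true)).
Decompose h/3: node(node(P,true),node(empty,true)) =?= node(A,M),  h(0,g(node(R,R)),Y2) =?= h(R,W,node(g(M),0)),  h(node(0,Y2),P,true) =?= h(V,g(W),true).
Decompose node/2: node(P,true) =?= A,  node(empty,true) =?= M.
Bind A := node(P,true); no other remaining equation mentions A.
Bind M := node(empty,true); substituting into the one remaining equation that mentions M gives: h(0,g(node(R,R)),Y2) =?= h(R,W,node(g(node(empty,true)),0)).
Decompose h/3: 0 =?= R,  g(node(R,R)) =?= W,  Y2 =?= node(g(node(empty,true)),0).
Bind R := 0; substituting into the one remaining equation that mentions R gives: g(node(0,0)) =?= W.
Bind W := g(node(0,0)); substituting into the one remaining equation that mentions W gives: h(node(0,Y2),P,true) =?= h(V,g(g(node(0,0))),true).
Bind Y2 := node(g(node(empty,true)),0); substituting into the remaining equation gives: h(node(0,node(g(node(empty,true)),0)),P,true) =?= h(V,g(g(node(0,0))),true).
Decompose h/3: node(0,node(g(node(empty,true)),0)) =?= V,  P =?= g(g(node(0,0))),  true =?= true.
Bind V := node(0,node(g(node(empty,true)),0)); no other remaining equation mentions V.
Bind P := g(g(node(0,0))); no other remaining equation mentions P. Substituting into the earlier binding gives A := node(g(g(node(0,0))),true).
Delete trivial equation true =?= true.
MGU = { A -> node(g(g(node(0,0))),true), M -> node(empty,true), R -> 0, W -> g(node(0,0)), Y2 -> node(g(node(empty,true)),0), V -> node(0,node(g(node(empty,true)),0)), P -> g(g(node(0,0))) }, so P -> g(g(node(0,0))).

g(g(node(0,0)))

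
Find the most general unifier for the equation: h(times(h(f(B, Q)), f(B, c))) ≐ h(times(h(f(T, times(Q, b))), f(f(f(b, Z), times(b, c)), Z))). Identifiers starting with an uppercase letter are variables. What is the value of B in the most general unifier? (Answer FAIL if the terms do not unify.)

FAIL

Decompose h/1: times(h(f(B, Q)), f(B, c)) ≐ times(h(f(T, times(Q, b))), f(f(f(b, Z), times(b, c)), Z)).
Decompose times/2: h(f(B, Q)) ≐ h(f(T, times(Q, b))),  f(B, c) ≐ f(f(f(b, Z), times(b, c)), Z).
Decompose h/1: f(B, Q) ≐ f(T, times(Q, b)).
Decompose f/2: B ≐ T,  Q ≐ times(Q, b).
Bind B := T; substituting into the one remaining equation that mentions B gives: f(T, c) ≐ f(f(f(b, Z), times(b, c)), Z).
Occurs check fails: Q occurs in times(Q, b); the equation Q ≐ times(Q, b) has no finite solution.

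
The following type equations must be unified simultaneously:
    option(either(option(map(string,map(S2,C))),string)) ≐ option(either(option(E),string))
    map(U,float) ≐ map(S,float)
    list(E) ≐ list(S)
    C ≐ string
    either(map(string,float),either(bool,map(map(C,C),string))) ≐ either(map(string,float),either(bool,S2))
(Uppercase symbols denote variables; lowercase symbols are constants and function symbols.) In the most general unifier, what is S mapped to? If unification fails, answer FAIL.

Decompose option/1: either(option(map(string,map(S2,C))),string) ≐ either(option(E),string).
Decompose either/2: option(map(string,map(S2,C))) ≐ option(E),  string ≐ string.
Decompose option/1: map(string,map(S2,C)) ≐ E.
Bind E := map(string,map(S2,C)); substituting into the one remaining equation that mentions E gives: list(map(string,map(S2,C))) ≐ list(S).
Delete trivial equation string ≐ string.
Decompose map/2: U ≐ S,  float ≐ float.
Bind U := S; no other remaining equation mentions U.
Delete trivial equation float ≐ float.
Decompose list/1: map(string,map(S2,C)) ≐ S.
Bind S := map(string,map(S2,C)); no other remaining equation mentions S. Substituting into the earlier binding gives U := map(string,map(S2,C)).
Bind C := string; substituting into the remaining equation gives: either(map(string,float),either(bool,map(map(string,string),string))) ≐ either(map(string,float),either(bool,S2)). Substituting into the earlier bindings gives E := map(string,map(S2,string)), U := map(string,map(S2,string)), S := map(string,map(S2,string)).
Decompose either/2: map(string,float) ≐ map(string,float),  either(bool,map(map(string,string),string)) ≐ either(bool,S2).
Delete trivial equation map(string,float) ≐ map(string,float).
Decompose either/2: bool ≐ bool,  map(map(string,string),string) ≐ S2.
Delete trivial equation bool ≐ bool.
Bind S2 := map(map(string,string),string). Substituting into the earlier bindings gives E := map(string,map(map(map(string,string),string),string)), U := map(string,map(map(map(string,string),string),string)), S := map(string,map(map(map(string,string),string),string)).
MGU = { E -> map(string,map(map(map(string,string),string),string)), U -> map(string,map(map(map(string,string),string),string)), S -> map(string,map(map(map(string,string),string),string)), C -> string, S2 -> map(map(string,string),string) }, so S -> map(string,map(map(map(string,string),string),string)).

map(string,map(map(map(string,string),string),string))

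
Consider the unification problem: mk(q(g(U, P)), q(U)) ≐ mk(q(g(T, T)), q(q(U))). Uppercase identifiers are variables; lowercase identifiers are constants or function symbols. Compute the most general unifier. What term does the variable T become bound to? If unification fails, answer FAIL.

Decompose mk/2: q(g(U, P)) ≐ q(g(T, T)),  q(U) ≐ q(q(U)).
Decompose q/1: g(U, P) ≐ g(T, T).
Decompose g/2: U ≐ T,  P ≐ T.
Bind U := T; substituting into the one remaining equation that mentions U gives: q(T) ≐ q(q(T)).
Bind P := T; no other remaining equation mentions P.
Decompose q/1: T ≐ q(T).
Occurs check fails: T occurs in q(T); the equation T ≐ q(T) has no finite solution.

FAIL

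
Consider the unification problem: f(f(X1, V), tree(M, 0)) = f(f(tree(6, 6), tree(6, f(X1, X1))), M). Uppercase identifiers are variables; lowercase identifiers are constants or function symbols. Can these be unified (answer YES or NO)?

NO

Decompose f/2: f(X1, V) = f(tree(6, 6), tree(6, f(X1, X1))),  tree(M, 0) = M.
Decompose f/2: X1 = tree(6, 6),  V = tree(6, f(X1, X1)).
Bind X1 := tree(6, 6); substituting into the one remaining equation that mentions X1 gives: V = tree(6, f(tree(6, 6), tree(6, 6))).
Bind V := tree(6, f(tree(6, 6), tree(6, 6))); no other remaining equation mentions V.
Occurs check fails: M occurs in tree(M, 0); the equation M = tree(M, 0) has no finite solution.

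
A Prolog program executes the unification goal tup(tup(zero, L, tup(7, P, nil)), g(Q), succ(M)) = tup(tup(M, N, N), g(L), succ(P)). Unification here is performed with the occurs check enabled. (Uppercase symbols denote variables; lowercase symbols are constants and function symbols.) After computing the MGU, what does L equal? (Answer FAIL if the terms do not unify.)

tup(7, zero, nil)

Decompose tup/3: tup(zero, L, tup(7, P, nil)) = tup(M, N, N),  g(Q) = g(L),  succ(M) = succ(P).
Decompose tup/3: zero = M,  L = N,  tup(7, P, nil) = N.
Bind M := zero; substituting into the one remaining equation that mentions M gives: succ(zero) = succ(P).
Bind L := N; substituting into the one remaining equation that mentions L gives: g(Q) = g(N).
Bind N := tup(7, P, nil); substituting into the one remaining equation that mentions N gives: g(Q) = g(tup(7, P, nil)). Substituting into the earlier binding gives L := tup(7, P, nil).
Decompose g/1: Q = tup(7, P, nil).
Bind Q := tup(7, P, nil); no other remaining equation mentions Q.
Decompose succ/1: zero = P.
Bind P := zero. Substituting into the earlier bindings gives L := tup(7, zero, nil), N := tup(7, zero, nil), Q := tup(7, zero, nil).
MGU = { M = zero, L = tup(7, zero, nil), N = tup(7, zero, nil), Q = tup(7, zero, nil), P = zero }, so L = tup(7, zero, nil).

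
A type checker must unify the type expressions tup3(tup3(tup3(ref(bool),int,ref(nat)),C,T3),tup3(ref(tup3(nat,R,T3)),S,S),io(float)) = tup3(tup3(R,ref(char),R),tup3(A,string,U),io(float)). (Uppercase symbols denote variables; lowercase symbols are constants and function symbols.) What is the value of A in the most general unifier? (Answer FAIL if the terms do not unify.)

Decompose tup3/3: tup3(tup3(ref(bool),int,ref(nat)),C,T3) = tup3(R,ref(char),R),  tup3(ref(tup3(nat,R,T3)),S,S) = tup3(A,string,U),  io(float) = io(float).
Decompose tup3/3: tup3(ref(bool),int,ref(nat)) = R,  C = ref(char),  T3 = R.
Bind R := tup3(ref(bool),int,ref(nat)); substituting into the 2 remaining equations that mention R gives: T3 = tup3(ref(bool),int,ref(nat)),  tup3(ref(tup3(nat,tup3(ref(bool),int,ref(nat)),T3)),S,S) = tup3(A,string,U).
Bind C := ref(char); no other remaining equation mentions C.
Bind T3 := tup3(ref(bool),int,ref(nat)); substituting into the one remaining equation that mentions T3 gives: tup3(ref(tup3(nat,tup3(ref(bool),int,ref(nat)),tup3(ref(bool),int,ref(nat)))),S,S) = tup3(A,string,U).
Decompose tup3/3: ref(tup3(nat,tup3(ref(bool),int,ref(nat)),tup3(ref(bool),int,ref(nat)))) = A,  S = string,  S = U.
Bind A := ref(tup3(nat,tup3(ref(bool),int,ref(nat)),tup3(ref(bool),int,ref(nat)))); no other remaining equation mentions A.
Bind S := string; substituting into the one remaining equation that mentions S gives: string = U.
Bind U := string; no other remaining equation mentions U.
Delete trivial equation io(float) = io(float).
MGU = { R ↦ tup3(ref(bool),int,ref(nat)), C ↦ ref(char), T3 ↦ tup3(ref(bool),int,ref(nat)), A ↦ ref(tup3(nat,tup3(ref(bool),int,ref(nat)),tup3(ref(bool),int,ref(nat)))), S ↦ string, U ↦ string }, so A ↦ ref(tup3(nat,tup3(ref(bool),int,ref(nat)),tup3(ref(bool),int,ref(nat)))).

ref(tup3(nat,tup3(ref(bool),int,ref(nat)),tup3(ref(bool),int,ref(nat))))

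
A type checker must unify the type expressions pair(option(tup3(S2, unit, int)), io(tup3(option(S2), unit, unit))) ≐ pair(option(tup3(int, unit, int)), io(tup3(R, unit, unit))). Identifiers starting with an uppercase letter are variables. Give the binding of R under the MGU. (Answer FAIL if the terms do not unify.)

Decompose pair/2: option(tup3(S2, unit, int)) ≐ option(tup3(int, unit, int)),  io(tup3(option(S2), unit, unit)) ≐ io(tup3(R, unit, unit)).
Decompose option/1: tup3(S2, unit, int) ≐ tup3(int, unit, int).
Decompose tup3/3: S2 ≐ int,  unit ≐ unit,  int ≐ int.
Bind S2 := int; substituting into the one remaining equation that mentions S2 gives: io(tup3(option(int), unit, unit)) ≐ io(tup3(R, unit, unit)).
Delete trivial equation unit ≐ unit.
Delete trivial equation int ≐ int.
Decompose io/1: tup3(option(int), unit, unit) ≐ tup3(R, unit, unit).
Decompose tup3/3: option(int) ≐ R,  unit ≐ unit,  unit ≐ unit.
Bind R := option(int); no other remaining equation mentions R.
Delete trivial equation unit ≐ unit.
Delete trivial equation unit ≐ unit.
MGU = { S2 -> int, R -> option(int) }, so R -> option(int).

option(int)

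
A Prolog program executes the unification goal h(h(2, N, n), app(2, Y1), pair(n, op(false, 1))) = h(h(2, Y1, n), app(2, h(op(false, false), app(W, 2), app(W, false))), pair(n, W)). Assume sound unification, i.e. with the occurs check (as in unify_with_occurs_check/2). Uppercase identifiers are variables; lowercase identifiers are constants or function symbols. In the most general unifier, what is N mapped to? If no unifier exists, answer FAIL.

Decompose h/3: h(2, N, n) = h(2, Y1, n),  app(2, Y1) = app(2, h(op(false, false), app(W, 2), app(W, false))),  pair(n, op(false, 1)) = pair(n, W).
Decompose h/3: 2 = 2,  N = Y1,  n = n.
Delete trivial equation 2 = 2.
Bind N := Y1; no other remaining equation mentions N.
Delete trivial equation n = n.
Decompose app/2: 2 = 2,  Y1 = h(op(false, false), app(W, 2), app(W, false)).
Delete trivial equation 2 = 2.
Bind Y1 := h(op(false, false), app(W, 2), app(W, false)); no other remaining equation mentions Y1. Substituting into the earlier binding gives N := h(op(false, false), app(W, 2), app(W, false)).
Decompose pair/2: n = n,  op(false, 1) = W.
Delete trivial equation n = n.
Bind W := op(false, 1). Substituting into the earlier bindings gives N := h(op(false, false), app(op(false, 1), 2), app(op(false, 1), false)), Y1 := h(op(false, false), app(op(false, 1), 2), app(op(false, 1), false)).
MGU = { N -> h(op(false, false), app(op(false, 1), 2), app(op(false, 1), false)), Y1 -> h(op(false, false), app(op(false, 1), 2), app(op(false, 1), false)), W -> op(false, 1) }, so N -> h(op(false, false), app(op(false, 1), 2), app(op(false, 1), false)).

h(op(false, false), app(op(false, 1), 2), app(op(false, 1), false))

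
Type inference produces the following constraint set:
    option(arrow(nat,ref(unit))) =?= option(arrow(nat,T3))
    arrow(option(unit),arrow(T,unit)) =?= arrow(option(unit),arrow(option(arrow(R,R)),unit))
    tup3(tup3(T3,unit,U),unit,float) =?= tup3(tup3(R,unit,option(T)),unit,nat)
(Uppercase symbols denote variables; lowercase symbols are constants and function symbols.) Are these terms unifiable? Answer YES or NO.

NO

Decompose option/1: arrow(nat,ref(unit)) =?= arrow(nat,T3).
Decompose arrow/2: nat =?= nat,  ref(unit) =?= T3.
Delete trivial equation nat =?= nat.
Bind T3 := ref(unit); substituting into the one remaining equation that mentions T3 gives: tup3(tup3(ref(unit),unit,U),unit,float) =?= tup3(tup3(R,unit,option(T)),unit,nat).
Decompose arrow/2: option(unit) =?= option(unit),  arrow(T,unit) =?= arrow(option(arrow(R,R)),unit).
Delete trivial equation option(unit) =?= option(unit).
Decompose arrow/2: T =?= option(arrow(R,R)),  unit =?= unit.
Bind T := option(arrow(R,R)); substituting into the one remaining equation that mentions T gives: tup3(tup3(ref(unit),unit,U),unit,float) =?= tup3(tup3(R,unit,option(option(arrow(R,R)))),unit,nat).
Delete trivial equation unit =?= unit.
Decompose tup3/3: tup3(ref(unit),unit,U) =?= tup3(R,unit,option(option(arrow(R,R)))),  unit =?= unit,  float =?= nat.
Decompose tup3/3: ref(unit) =?= R,  unit =?= unit,  U =?= option(option(arrow(R,R))).
Bind R := ref(unit); substituting into the one remaining equation that mentions R gives: U =?= option(option(arrow(ref(unit),ref(unit)))). Substituting into the earlier binding gives T := option(arrow(ref(unit),ref(unit))).
Delete trivial equation unit =?= unit.
Bind U := option(option(arrow(ref(unit),ref(unit)))); no other remaining equation mentions U.
Delete trivial equation unit =?= unit.
Clash: constants float and nat differ; no unifier exists.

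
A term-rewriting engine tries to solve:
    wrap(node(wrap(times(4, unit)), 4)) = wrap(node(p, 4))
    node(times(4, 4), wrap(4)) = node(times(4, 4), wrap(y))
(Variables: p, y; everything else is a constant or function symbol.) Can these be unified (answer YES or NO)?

YES

Decompose wrap/1: node(wrap(times(4, unit)), 4) = node(p, 4).
Decompose node/2: wrap(times(4, unit)) = p,  4 = 4.
Bind p := wrap(times(4, unit)); no other remaining equation mentions p.
Delete trivial equation 4 = 4.
Decompose node/2: times(4, 4) = times(4, 4),  wrap(4) = wrap(y).
Delete trivial equation times(4, 4) = times(4, 4).
Decompose wrap/1: 4 = y.
Bind y := 4.
No equations remain and no clash or occurs-check failure arose, so a unifier exists.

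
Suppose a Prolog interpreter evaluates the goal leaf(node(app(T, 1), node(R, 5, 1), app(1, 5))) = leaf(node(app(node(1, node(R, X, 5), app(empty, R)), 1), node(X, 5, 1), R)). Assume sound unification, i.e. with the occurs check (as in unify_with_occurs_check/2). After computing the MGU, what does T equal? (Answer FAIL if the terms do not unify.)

Decompose leaf/1: node(app(T, 1), node(R, 5, 1), app(1, 5)) = node(app(node(1, node(R, X, 5), app(empty, R)), 1), node(X, 5, 1), R).
Decompose node/3: app(T, 1) = app(node(1, node(R, X, 5), app(empty, R)), 1),  node(R, 5, 1) = node(X, 5, 1),  app(1, 5) = R.
Decompose app/2: T = node(1, node(R, X, 5), app(empty, R)),  1 = 1.
Bind T := node(1, node(R, X, 5), app(empty, R)); no other remaining equation mentions T.
Delete trivial equation 1 = 1.
Decompose node/3: R = X,  5 = 5,  1 = 1.
Bind R := X; substituting into the one remaining equation that mentions R gives: app(1, 5) = X. Substituting into the earlier binding gives T := node(1, node(X, X, 5), app(empty, X)).
Delete trivial equation 5 = 5.
Delete trivial equation 1 = 1.
Bind X := app(1, 5). Substituting into the earlier bindings gives T := node(1, node(app(1, 5), app(1, 5), 5), app(empty, app(1, 5))), R := app(1, 5).
MGU = { T ↦ node(1, node(app(1, 5), app(1, 5), 5), app(empty, app(1, 5))), R ↦ app(1, 5), X ↦ app(1, 5) }, so T ↦ node(1, node(app(1, 5), app(1, 5), 5), app(empty, app(1, 5))).

node(1, node(app(1, 5), app(1, 5), 5), app(empty, app(1, 5)))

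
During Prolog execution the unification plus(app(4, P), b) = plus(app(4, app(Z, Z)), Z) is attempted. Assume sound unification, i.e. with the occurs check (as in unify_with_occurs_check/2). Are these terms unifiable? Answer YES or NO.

Decompose plus/2: app(4, P) = app(4, app(Z, Z)),  b = Z.
Decompose app/2: 4 = 4,  P = app(Z, Z).
Delete trivial equation 4 = 4.
Bind P := app(Z, Z); no other remaining equation mentions P.
Bind Z := b. Substituting into the earlier binding gives P := app(b, b).
No equations remain and no clash or occurs-check failure arose, so a unifier exists.

YES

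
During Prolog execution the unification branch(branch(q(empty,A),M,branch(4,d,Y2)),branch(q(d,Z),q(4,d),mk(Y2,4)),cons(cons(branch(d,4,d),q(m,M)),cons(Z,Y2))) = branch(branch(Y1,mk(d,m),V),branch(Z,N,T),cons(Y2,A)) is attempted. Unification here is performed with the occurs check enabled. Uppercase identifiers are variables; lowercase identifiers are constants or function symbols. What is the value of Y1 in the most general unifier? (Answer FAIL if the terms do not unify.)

Decompose branch/3: branch(q(empty,A),M,branch(4,d,Y2)) = branch(Y1,mk(d,m),V),  branch(q(d,Z),q(4,d),mk(Y2,4)) = branch(Z,N,T),  cons(cons(branch(d,4,d),q(m,M)),cons(Z,Y2)) = cons(Y2,A).
Decompose branch/3: q(empty,A) = Y1,  M = mk(d,m),  branch(4,d,Y2) = V.
Bind Y1 := q(empty,A); no other remaining equation mentions Y1.
Bind M := mk(d,m); substituting into the one remaining equation that mentions M gives: cons(cons(branch(d,4,d),q(m,mk(d,m))),cons(Z,Y2)) = cons(Y2,A).
Bind V := branch(4,d,Y2); no other remaining equation mentions V.
Decompose branch/3: q(d,Z) = Z,  q(4,d) = N,  mk(Y2,4) = T.
Occurs check fails: Z occurs in q(d,Z); the equation Z = q(d,Z) has no finite solution.

FAIL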